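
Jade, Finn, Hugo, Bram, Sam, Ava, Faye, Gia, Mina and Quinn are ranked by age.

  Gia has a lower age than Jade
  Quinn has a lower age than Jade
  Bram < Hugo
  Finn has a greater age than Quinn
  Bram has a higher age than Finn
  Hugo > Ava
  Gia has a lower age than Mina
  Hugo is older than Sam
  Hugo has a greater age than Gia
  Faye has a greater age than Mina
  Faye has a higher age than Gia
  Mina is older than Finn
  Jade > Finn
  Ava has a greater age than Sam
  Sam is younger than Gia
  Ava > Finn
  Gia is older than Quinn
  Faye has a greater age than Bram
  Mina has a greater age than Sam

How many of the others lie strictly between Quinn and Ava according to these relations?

Chaining upward from Quinn reaches: Gia, Finn, Mina, Bram, Jade, Hugo, Faye.
Chaining downward from Ava reaches: Sam, Finn.
Strictly between Quinn and Ava are those in both lists: Finn — 1 element.

1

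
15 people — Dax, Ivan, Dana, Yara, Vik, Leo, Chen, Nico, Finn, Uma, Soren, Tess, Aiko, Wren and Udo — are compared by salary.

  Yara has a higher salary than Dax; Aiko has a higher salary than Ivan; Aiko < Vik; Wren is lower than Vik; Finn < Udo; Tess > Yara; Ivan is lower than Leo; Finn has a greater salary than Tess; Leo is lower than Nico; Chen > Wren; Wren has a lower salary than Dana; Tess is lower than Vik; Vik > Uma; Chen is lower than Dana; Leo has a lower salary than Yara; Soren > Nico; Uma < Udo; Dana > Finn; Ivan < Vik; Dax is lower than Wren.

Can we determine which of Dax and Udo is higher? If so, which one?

Link the given pairs in sequence: Dax < Yara; Yara < Tess; Tess < Finn; Finn < Udo.
Chaining these gives Dax < Yara < Tess < Finn < Udo.
So Udo is higher.

Udo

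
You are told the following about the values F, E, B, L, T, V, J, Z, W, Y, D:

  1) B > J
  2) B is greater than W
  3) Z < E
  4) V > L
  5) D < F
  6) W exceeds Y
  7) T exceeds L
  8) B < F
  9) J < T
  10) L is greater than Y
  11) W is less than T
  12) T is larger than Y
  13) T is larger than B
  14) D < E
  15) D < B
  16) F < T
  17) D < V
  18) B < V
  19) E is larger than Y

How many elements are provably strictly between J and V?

Chaining upward from J reaches: B, F, T.
Chaining downward from V reaches: D, Y, W, L, B.
Strictly between J and V are those in both lists: B — 1 element.

1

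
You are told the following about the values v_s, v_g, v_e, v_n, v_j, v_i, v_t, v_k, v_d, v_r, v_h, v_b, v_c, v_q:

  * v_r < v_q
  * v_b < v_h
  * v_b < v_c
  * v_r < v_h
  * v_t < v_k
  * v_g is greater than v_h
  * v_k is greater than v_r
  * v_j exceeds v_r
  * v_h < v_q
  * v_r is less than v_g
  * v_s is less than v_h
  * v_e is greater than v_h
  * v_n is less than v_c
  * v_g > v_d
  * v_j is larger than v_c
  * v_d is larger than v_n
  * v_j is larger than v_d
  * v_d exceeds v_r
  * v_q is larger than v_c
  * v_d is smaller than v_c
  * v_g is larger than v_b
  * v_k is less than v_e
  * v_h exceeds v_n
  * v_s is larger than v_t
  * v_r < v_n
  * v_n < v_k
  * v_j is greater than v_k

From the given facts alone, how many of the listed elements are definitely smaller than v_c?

4

The elements the relations force below v_c are v_r, v_n, v_d, v_b — no chain reaches any other.
That is 4.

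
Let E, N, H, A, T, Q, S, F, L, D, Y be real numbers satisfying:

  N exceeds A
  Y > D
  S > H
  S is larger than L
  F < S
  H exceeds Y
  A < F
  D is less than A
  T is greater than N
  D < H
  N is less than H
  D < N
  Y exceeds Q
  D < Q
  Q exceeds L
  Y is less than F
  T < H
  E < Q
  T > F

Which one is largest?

Chaining downward from S: directly below it, L, F, H; then D, Y, A, N, T; then Q; then E.
That covers every other element, and nothing is given above S, so S is the largest.

S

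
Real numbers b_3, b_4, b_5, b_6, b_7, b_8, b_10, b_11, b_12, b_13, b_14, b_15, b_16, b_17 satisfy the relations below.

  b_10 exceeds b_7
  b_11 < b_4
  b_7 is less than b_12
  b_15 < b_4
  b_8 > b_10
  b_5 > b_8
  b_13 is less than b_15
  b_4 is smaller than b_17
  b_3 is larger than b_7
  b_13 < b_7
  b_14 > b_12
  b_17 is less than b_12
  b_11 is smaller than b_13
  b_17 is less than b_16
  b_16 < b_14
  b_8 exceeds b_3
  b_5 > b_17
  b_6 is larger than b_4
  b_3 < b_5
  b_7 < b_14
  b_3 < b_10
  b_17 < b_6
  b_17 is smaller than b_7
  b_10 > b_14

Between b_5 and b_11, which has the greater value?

b_5

Chaining the given relations: b_11 < b_4 < b_17 < b_7 < b_12 < b_14 < b_10 < b_8 < b_5.
So b_11 < b_5; b_5 is the larger of the two.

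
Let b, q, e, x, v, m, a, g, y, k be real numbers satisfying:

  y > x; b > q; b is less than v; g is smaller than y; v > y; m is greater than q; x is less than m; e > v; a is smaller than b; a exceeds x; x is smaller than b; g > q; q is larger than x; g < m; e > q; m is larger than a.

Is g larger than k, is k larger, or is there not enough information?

undetermined

Following every chain through k: nothing is chained to k.
g is not reached, and no chain runs the other way from g to k.
So the given relations leave the order of k and g undetermined.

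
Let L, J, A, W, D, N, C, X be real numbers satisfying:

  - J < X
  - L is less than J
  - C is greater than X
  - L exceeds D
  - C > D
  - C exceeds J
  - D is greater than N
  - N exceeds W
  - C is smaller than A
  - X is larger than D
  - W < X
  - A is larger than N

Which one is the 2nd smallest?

N

The consecutive relations fix a unique order: W < N < D < L < J < X < C < A.
The 2nd smallest is N.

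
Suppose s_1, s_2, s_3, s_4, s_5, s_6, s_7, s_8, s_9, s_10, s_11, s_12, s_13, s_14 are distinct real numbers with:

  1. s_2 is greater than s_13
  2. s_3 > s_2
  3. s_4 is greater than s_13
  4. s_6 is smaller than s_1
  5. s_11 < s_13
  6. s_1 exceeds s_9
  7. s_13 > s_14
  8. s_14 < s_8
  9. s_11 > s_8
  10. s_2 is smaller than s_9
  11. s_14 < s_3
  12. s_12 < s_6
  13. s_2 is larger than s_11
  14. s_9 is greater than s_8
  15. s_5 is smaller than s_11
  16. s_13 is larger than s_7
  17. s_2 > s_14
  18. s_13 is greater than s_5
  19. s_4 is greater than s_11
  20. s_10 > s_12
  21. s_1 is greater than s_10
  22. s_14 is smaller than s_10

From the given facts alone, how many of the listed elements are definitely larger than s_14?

9

Directly above s_14: s_8, s_13, s_10, s_2, s_3.
One step further: s_11, s_4, s_9, s_1 (9 so far).
No other element is forced above s_14 by the given relations, so the count is 9.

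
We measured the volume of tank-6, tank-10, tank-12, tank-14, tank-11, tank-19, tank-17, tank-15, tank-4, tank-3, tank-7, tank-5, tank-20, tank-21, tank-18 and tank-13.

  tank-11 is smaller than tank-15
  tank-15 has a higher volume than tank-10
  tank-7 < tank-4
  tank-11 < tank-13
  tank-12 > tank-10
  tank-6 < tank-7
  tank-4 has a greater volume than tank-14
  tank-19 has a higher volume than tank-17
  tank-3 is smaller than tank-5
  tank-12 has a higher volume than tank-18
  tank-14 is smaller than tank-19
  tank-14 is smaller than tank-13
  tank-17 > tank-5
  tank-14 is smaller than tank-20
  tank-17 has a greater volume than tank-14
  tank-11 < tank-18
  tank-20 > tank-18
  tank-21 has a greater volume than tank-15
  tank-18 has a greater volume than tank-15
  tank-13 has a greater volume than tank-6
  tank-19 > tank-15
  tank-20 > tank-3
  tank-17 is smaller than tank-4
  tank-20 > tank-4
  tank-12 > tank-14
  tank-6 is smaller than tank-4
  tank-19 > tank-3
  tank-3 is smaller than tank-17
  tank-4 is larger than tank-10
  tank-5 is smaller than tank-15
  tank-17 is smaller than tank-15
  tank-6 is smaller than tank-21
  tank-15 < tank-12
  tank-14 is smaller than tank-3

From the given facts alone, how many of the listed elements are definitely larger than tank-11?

The elements the relations force above tank-11 are tank-15, tank-19, tank-21, tank-13, tank-18, tank-12, tank-20 — no chain reaches any other.
That is 7.

7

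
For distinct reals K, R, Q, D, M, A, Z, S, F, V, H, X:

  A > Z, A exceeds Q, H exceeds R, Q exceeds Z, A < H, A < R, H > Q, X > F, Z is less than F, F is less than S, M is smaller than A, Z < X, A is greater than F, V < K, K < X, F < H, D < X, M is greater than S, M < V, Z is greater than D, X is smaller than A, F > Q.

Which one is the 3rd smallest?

Q

The consecutive relations fix a unique order: D < Z < Q < F < S < M < V < K < X < A < R < H.
Counting 3 from the smallest end gives Q.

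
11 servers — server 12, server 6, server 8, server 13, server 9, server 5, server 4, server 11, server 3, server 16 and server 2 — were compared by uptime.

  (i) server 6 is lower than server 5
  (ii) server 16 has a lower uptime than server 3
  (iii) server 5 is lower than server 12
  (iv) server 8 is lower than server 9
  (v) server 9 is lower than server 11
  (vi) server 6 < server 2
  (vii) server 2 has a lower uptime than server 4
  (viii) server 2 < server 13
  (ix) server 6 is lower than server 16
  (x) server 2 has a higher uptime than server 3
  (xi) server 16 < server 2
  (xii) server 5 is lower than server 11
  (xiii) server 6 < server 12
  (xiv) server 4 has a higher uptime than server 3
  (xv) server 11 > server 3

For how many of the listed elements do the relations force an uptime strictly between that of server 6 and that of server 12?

Chaining upward from server 6 reaches: server 16, server 3, server 2, server 5, server 11, server 13, server 4.
Chaining downward from server 12 reaches: server 5.
Strictly between server 6 and server 12 are those in both lists: server 5 — 1 element.

1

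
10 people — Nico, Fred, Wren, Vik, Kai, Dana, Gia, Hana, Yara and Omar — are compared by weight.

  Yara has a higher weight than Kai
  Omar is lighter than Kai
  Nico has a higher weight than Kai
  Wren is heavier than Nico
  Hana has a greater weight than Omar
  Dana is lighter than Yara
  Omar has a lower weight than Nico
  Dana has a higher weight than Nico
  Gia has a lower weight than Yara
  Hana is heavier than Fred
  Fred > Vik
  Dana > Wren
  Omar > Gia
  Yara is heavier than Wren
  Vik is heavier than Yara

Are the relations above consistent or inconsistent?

Every relation is compatible with Gia < Omar < Kai < Nico < Wren < Dana < Yara < Vik < Fred < Hana; the set is consistent.

consistent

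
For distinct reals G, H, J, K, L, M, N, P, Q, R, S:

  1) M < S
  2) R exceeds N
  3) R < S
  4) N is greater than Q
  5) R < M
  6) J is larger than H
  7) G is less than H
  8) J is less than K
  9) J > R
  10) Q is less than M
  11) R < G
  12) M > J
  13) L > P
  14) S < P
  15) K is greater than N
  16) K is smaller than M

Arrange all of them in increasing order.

Each adjacent pair is fixed by a given relation: Q < N; N < R; R < G; G < H; H < J; J < K; K < M; M < S; S < P; P < L. Chaining them end to end gives the full order.

Q < N < R < G < H < J < K < M < S < P < L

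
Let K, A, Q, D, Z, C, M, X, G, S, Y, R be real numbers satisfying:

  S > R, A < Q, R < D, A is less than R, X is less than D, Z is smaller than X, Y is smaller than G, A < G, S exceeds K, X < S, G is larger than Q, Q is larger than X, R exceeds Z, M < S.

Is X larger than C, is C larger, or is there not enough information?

undetermined

Following every chain through X: above X we get Q, G, D, S; below X we get Z.
C is not reached, and no chain runs the other way from C to X.
So the given relations leave the order of X and C undetermined.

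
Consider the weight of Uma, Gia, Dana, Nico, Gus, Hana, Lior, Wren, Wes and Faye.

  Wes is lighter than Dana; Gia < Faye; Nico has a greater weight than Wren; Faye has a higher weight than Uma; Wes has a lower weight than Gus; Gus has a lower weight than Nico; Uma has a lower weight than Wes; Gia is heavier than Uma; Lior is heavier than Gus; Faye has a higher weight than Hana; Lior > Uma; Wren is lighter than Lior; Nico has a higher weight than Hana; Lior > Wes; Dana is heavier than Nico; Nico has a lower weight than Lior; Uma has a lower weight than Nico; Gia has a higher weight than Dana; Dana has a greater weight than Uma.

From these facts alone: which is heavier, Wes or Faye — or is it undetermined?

Wes < Gus and Gus < Nico give Wes < Nico.
With Nico < Dana: Wes < Gus < Nico < Dana.
Then Dana < Gia extends the chain to Gia.
With Gia < Faye: Wes < Gus < Nico < Dana < Gia < Faye.
So Faye is heavier.

Faye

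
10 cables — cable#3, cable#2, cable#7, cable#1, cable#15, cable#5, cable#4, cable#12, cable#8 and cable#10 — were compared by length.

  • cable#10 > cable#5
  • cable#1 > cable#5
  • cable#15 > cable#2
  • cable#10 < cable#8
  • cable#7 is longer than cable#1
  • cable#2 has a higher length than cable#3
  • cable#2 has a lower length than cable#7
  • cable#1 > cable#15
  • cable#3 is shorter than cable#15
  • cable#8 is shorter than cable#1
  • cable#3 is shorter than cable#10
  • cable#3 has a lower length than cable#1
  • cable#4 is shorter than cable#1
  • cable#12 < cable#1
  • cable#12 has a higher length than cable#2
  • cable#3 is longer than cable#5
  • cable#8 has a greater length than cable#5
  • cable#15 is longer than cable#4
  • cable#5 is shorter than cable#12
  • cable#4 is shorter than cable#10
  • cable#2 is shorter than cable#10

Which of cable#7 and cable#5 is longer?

cable#5 < cable#3 < cable#2 < cable#10 < cable#8 < cable#1 < cable#7, by transitivity through cable#3, cable#2, cable#10, cable#8, cable#1.
So cable#5 < cable#7; cable#7 is the longer of the two.

cable#7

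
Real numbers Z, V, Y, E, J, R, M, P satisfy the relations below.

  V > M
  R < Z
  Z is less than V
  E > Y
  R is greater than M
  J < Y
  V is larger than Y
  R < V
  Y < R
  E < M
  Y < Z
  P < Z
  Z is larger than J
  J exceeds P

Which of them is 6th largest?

The consecutive relations fix a unique order: P < J < Y < E < M < R < Z < V.
The 6th largest is Y.

Y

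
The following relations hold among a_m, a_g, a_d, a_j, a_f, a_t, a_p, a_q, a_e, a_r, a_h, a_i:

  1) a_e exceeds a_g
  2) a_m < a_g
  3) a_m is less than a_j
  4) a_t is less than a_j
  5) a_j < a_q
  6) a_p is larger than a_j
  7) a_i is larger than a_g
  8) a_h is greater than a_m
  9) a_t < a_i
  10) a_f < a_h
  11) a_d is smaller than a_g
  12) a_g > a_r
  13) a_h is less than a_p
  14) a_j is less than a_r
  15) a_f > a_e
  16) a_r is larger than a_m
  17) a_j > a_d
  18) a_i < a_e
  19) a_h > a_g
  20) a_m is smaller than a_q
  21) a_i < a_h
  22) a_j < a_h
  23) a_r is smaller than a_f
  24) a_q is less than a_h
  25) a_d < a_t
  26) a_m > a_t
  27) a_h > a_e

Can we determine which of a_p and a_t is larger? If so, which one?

a_p

a_t < a_m and a_m < a_j give a_t < a_j.
With a_j < a_r: a_t < a_m < a_j < a_r.
With a_r < a_g: a_t < a_m < a_j < a_r < a_g.
Then a_g < a_i extends the chain to a_i.
With a_i < a_e: a_t < a_m < a_j < a_r < a_g < a_i < a_e.
With a_e < a_f: a_t < a_m < a_j < a_r < a_g < a_i < a_e < a_f.
Then a_f < a_h extends the chain to a_h.
With a_h < a_p: a_t < a_m < a_j < a_r < a_g < a_i < a_e < a_f < a_h < a_p.
So a_p is larger.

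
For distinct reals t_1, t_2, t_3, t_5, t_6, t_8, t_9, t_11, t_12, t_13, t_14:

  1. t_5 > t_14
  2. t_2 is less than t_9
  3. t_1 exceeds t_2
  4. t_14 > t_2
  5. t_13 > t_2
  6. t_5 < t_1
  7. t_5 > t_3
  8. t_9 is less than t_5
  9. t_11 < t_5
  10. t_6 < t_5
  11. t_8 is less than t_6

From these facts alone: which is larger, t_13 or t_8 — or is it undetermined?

undetermined

Following every chain through t_8: above t_8 we get t_6, t_5, t_1.
t_13 is not reached, and no chain runs the other way from t_13 to t_8.
So the given relations leave the order of t_8 and t_13 undetermined.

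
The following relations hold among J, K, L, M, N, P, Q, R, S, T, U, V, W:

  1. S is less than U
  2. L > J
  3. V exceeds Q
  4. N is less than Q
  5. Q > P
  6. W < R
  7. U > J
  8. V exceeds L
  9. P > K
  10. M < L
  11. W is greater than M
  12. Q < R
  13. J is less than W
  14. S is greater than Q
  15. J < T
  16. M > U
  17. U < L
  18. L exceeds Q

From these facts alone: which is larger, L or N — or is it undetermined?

Chaining the given relations: N < Q < S < U < M < L.
So L is larger.

L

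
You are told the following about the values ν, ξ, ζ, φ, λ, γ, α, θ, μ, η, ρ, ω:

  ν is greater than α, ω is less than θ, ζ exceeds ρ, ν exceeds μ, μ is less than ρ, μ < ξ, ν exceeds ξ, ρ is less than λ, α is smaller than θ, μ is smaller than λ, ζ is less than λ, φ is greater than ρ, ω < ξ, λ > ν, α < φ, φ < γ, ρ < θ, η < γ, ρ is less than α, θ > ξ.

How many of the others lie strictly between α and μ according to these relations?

Chaining upward from μ reaches: ρ, ξ, ν, φ, γ, ζ, λ, θ.
Chaining downward from α reaches: ρ.
Strictly between μ and α are those in both lists: ρ — 1 element.

1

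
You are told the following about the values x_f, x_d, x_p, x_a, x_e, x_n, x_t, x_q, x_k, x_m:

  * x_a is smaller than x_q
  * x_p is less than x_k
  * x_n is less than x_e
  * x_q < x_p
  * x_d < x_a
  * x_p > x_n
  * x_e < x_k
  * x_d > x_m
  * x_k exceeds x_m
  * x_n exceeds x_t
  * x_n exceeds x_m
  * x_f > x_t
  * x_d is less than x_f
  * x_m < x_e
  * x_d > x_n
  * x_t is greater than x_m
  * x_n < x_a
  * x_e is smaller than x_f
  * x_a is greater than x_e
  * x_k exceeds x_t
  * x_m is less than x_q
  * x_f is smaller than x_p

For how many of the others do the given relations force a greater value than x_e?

Directly above x_e: x_a, x_f, x_k.
One step further: x_q, x_p (5 so far).
Nothing else is reachable above x_e; 5 in all.

5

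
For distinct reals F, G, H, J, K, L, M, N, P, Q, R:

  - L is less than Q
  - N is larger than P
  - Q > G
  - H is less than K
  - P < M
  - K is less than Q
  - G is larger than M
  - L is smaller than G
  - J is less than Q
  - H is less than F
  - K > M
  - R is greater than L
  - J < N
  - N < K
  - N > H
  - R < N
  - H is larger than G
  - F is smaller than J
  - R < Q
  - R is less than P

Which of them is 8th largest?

Chaining the given pairs: L < R < P < M < G < H < F < J < N < K < Q.
Counting 8 from the largest end gives M.

M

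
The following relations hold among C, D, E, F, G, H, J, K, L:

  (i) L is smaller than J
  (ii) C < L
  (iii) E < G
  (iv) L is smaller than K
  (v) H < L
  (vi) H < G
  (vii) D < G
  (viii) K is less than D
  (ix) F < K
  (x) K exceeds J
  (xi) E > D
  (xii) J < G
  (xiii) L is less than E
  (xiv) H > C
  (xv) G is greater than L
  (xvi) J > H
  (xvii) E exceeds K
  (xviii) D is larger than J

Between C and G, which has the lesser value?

The relevant relations are C < H; H < L; L < J; J < K; K < D; D < E; E < G.
Together: C < H < L < J < K < D < E < G.
So C < G; C is the smaller of the two.

C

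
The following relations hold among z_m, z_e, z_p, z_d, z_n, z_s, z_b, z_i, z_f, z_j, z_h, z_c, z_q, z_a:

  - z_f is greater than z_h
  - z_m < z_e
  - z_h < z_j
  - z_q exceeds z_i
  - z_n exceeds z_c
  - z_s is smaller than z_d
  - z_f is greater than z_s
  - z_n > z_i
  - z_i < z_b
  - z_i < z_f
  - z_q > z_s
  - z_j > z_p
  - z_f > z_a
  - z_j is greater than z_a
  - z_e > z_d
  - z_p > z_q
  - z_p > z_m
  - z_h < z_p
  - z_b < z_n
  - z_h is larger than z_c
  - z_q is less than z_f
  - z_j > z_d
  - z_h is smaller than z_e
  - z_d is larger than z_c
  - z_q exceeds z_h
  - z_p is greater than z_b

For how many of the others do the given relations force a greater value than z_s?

6

From z_s the given relations immediately reach z_d, z_q, z_f.
From those, z_e, z_p, z_j — 6 in total.
Nothing else is reachable above z_s; 6 in all.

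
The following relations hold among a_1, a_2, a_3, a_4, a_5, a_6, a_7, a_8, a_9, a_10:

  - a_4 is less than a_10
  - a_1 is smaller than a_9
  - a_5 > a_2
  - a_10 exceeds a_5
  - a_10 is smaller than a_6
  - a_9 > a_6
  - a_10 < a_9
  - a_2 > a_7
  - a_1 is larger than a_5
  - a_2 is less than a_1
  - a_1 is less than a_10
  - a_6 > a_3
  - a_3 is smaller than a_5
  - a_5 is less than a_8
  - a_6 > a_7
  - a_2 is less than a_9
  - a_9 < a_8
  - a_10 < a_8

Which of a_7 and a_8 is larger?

The relevant relations are a_7 < a_2; a_2 < a_5; a_5 < a_10; a_10 < a_6; a_6 < a_9; a_9 < a_8.
Together: a_7 < a_2 < a_5 < a_10 < a_6 < a_9 < a_8.
So a_7 < a_8; a_8 is the larger of the two.

a_8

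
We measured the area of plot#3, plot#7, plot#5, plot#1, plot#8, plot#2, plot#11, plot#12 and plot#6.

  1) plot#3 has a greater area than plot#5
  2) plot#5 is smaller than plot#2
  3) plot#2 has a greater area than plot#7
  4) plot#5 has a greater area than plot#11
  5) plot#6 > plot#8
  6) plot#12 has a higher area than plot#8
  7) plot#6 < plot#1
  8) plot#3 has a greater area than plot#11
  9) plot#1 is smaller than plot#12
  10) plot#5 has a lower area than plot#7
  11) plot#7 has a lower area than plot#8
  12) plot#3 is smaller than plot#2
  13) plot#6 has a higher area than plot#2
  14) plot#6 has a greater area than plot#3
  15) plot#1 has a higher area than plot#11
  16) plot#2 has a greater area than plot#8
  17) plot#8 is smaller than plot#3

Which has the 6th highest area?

Chaining the given pairs: plot#11 < plot#5 < plot#7 < plot#8 < plot#3 < plot#2 < plot#6 < plot#1 < plot#12.
Counting 6 from the largest end gives plot#8.

plot#8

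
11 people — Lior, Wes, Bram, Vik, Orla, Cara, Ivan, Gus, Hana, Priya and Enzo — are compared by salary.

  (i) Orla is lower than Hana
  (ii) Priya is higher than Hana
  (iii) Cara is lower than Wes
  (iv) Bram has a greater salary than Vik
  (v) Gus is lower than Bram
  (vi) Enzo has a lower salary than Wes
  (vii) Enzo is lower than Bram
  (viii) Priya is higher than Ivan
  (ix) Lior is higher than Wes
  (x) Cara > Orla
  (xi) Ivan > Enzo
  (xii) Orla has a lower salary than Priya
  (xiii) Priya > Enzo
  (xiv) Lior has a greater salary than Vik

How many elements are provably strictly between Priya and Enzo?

1

Chaining upward from Enzo reaches: Wes, Bram, Lior, Ivan.
Chaining downward from Priya reaches: Orla, Hana, Ivan.
Strictly between Enzo and Priya are those in both lists: Ivan — 1 element.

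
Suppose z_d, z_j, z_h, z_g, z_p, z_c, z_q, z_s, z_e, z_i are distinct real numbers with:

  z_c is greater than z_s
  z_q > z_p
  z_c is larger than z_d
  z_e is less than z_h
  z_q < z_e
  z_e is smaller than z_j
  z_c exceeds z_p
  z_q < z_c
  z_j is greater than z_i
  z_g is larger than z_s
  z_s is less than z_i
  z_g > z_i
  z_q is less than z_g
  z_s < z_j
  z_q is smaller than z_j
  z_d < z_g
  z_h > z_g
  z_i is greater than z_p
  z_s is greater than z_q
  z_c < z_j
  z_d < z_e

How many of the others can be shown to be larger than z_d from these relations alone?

5

The elements the relations force above z_d are z_e, z_g, z_c, z_j, z_h — no chain reaches any other.
That is 5.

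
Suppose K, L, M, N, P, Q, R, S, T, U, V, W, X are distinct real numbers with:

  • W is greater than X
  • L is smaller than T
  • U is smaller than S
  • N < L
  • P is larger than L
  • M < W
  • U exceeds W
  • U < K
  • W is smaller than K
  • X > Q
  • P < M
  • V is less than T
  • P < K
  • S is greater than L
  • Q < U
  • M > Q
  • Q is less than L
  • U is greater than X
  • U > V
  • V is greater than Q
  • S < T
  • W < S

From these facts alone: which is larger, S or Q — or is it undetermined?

Following the relations from Q: Q < L < P < M < W < U < S.
So S is larger.

S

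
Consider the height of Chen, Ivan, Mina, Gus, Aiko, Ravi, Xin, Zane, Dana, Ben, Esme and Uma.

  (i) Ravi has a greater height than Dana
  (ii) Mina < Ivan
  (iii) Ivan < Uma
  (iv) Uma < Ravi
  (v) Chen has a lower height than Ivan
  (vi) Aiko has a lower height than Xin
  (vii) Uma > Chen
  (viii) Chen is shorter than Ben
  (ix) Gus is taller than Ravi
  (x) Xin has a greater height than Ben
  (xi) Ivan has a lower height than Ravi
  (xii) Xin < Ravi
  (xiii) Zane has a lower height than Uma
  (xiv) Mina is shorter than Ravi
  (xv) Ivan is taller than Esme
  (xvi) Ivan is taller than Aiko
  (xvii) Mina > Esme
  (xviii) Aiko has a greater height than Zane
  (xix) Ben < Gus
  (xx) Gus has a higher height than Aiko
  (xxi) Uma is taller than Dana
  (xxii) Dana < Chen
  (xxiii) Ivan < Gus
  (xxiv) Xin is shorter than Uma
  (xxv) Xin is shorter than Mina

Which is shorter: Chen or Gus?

The relevant relations are Chen < Ben; Ben < Xin; Xin < Mina; Mina < Ivan; Ivan < Uma; Uma < Ravi; Ravi < Gus.
Chaining these gives Chen < Ben < Xin < Mina < Ivan < Uma < Ravi < Gus.
So Chen < Gus; Chen is the shorter of the two.

Chen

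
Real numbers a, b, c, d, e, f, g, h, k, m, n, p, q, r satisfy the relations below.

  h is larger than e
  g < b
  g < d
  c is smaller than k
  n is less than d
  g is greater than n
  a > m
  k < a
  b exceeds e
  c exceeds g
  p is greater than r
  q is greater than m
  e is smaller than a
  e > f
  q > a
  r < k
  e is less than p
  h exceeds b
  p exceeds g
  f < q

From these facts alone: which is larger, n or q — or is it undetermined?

q

n < g and g < c give n < c.
Then c < k extends the chain to k.
With k < a: n < g < c < k < a.
Then a < q extends the chain to q.
So q is larger.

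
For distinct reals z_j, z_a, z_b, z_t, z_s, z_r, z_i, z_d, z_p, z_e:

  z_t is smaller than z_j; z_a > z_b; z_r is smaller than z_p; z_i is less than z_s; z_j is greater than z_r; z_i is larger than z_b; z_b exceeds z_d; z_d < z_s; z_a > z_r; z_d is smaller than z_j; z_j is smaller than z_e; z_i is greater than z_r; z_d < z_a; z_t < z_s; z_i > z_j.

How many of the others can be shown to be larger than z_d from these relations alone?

6

From z_d the given relations immediately reach z_b, z_j, z_a, z_s.
From those, z_i, z_e — 6 in total.
Nothing else is reachable above z_d; 6 in all.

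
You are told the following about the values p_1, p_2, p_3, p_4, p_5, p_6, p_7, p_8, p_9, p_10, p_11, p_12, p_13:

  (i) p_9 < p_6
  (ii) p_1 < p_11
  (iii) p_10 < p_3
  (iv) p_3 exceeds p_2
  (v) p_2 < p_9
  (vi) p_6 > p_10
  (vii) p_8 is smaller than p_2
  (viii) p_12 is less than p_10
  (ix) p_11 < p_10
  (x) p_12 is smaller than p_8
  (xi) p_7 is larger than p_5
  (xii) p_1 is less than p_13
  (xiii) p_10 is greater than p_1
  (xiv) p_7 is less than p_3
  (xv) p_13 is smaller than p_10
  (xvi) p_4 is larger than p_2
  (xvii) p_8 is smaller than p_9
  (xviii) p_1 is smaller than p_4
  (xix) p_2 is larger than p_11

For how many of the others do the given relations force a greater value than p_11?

From p_11 the given relations immediately reach p_10, p_2.
From those, p_4, p_9, p_3, p_6 — 6 in total.
Nothing else is reachable above p_11; 6 in all.

6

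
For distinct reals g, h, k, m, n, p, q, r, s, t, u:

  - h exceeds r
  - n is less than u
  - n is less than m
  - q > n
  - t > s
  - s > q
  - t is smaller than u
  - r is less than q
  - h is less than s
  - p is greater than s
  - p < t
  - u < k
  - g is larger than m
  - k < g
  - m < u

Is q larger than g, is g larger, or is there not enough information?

The relevant relations are q < s; s < p; p < t; t < u; u < k; k < g.
Chaining these gives q < s < p < t < u < k < g.
So g is larger.

g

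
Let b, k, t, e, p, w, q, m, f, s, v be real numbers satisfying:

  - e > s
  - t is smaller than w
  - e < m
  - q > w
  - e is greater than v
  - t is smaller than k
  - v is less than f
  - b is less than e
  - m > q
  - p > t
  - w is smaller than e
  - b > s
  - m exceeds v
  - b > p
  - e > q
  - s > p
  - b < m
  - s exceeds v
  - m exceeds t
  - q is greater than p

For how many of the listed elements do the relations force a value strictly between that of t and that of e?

Chaining upward from t reaches: w, p, s, k, q, b, m.
Chaining downward from e reaches: w, p, v, s, q, b.
Strictly between t and e are those in both lists: w, p, s, q, b — 5 elements.

5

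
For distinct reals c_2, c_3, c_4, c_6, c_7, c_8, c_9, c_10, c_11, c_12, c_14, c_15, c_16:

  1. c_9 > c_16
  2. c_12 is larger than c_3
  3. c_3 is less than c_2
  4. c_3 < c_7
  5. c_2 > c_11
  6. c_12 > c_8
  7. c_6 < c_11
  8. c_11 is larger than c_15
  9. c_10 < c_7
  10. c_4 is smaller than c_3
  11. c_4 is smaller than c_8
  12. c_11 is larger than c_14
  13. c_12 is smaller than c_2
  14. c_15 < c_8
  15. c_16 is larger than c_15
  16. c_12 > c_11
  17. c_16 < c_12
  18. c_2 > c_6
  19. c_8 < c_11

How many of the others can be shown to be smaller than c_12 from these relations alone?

8

The elements the relations force below c_12 are c_15, c_14, c_4, c_3, c_16, c_6, c_8, c_11 — no chain reaches any other.
That is 8.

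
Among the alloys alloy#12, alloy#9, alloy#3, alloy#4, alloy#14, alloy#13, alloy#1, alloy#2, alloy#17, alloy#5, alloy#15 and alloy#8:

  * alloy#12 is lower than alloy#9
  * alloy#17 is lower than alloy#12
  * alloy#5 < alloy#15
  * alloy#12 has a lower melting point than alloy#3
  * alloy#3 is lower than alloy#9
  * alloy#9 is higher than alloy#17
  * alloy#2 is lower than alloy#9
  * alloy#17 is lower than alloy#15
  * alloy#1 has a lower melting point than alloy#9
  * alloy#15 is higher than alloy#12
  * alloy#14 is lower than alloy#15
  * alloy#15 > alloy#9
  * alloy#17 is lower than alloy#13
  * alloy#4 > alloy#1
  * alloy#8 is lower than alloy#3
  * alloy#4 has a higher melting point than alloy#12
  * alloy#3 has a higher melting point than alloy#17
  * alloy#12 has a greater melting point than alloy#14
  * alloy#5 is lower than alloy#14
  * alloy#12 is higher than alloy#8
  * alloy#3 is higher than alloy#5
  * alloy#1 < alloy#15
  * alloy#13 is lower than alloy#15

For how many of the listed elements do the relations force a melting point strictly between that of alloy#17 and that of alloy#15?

4

The relations place alloy#17 below alloy#15. An element lies strictly between them when it is forced above alloy#17 and also forced below alloy#15.
Above alloy#17: {alloy#13, alloy#12, alloy#3, alloy#9, alloy#4}. Below alloy#15: {alloy#5, alloy#1, alloy#8, alloy#14, alloy#13, alloy#12, alloy#2, alloy#3, alloy#9}.
Intersection: {alloy#13, alloy#12, alloy#3, alloy#9} — 4.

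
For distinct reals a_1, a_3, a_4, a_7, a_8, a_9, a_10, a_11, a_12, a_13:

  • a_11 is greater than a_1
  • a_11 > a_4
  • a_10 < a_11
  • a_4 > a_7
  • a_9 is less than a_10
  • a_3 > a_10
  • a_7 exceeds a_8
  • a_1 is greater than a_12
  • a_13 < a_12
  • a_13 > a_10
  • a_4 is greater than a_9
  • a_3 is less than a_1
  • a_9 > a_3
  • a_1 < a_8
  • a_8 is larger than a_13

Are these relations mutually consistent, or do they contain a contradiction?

Chaining the given relations yields a_3 < a_9 < a_10, so a_3 < a_10. But one relation states a_10 < a_3. These cannot both hold.

inconsistent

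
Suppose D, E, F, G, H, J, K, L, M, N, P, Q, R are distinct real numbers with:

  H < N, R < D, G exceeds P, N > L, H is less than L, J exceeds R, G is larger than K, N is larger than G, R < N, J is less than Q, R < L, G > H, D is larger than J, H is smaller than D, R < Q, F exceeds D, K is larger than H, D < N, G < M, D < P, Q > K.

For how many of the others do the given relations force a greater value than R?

9

From R the given relations immediately reach J, D, L, N, Q.
From those, P, F — 7 in total.
From those, G — 8 in total.
From those, M — 9 in total.
Nothing else is reachable above R; 9 in all.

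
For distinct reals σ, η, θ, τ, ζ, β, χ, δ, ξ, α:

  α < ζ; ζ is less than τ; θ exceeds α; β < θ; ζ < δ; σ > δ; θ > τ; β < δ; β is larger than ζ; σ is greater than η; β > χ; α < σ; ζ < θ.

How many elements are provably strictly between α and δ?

2

Chaining upward from α reaches: ζ, β, τ, θ, σ.
Chaining downward from δ reaches: χ, ζ, β.
Strictly between α and δ are those in both lists: ζ, β — 2 elements.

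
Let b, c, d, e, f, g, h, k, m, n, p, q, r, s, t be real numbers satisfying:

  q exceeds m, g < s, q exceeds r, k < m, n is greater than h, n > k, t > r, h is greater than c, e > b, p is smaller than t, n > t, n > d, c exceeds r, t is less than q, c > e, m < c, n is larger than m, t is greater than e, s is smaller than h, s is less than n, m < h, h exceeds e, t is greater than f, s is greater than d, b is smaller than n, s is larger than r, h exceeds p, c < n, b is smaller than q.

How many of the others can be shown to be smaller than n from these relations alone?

13

The elements the relations force below n are k, f, m, b, r, e, p, g, d, c, s, h, t — no chain reaches any other.
That is 13.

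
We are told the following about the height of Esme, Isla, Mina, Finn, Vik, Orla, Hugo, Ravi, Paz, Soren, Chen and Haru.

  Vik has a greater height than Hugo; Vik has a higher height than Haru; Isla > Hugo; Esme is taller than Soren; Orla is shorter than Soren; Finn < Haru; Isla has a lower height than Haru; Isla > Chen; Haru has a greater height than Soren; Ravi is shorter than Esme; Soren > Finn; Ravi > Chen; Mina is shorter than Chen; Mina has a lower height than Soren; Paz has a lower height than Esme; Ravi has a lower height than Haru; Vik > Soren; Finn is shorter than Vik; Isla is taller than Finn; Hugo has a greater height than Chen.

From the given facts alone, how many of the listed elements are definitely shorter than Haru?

From Haru the given relations immediately reach Finn, Soren, Ravi, Isla.
From those, Mina, Orla, Chen, Hugo — 8 in total.
No other element is forced below Haru by the given relations, so the count is 8.

8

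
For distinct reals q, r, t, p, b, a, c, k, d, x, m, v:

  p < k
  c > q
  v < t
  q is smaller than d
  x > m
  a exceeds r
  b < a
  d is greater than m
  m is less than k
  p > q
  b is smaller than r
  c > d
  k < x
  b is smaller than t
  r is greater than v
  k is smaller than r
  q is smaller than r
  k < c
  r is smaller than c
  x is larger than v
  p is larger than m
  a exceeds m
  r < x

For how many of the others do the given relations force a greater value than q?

The elements the relations force above q are p, k, r, x, d, a, c — no chain reaches any other.
That is 7.

7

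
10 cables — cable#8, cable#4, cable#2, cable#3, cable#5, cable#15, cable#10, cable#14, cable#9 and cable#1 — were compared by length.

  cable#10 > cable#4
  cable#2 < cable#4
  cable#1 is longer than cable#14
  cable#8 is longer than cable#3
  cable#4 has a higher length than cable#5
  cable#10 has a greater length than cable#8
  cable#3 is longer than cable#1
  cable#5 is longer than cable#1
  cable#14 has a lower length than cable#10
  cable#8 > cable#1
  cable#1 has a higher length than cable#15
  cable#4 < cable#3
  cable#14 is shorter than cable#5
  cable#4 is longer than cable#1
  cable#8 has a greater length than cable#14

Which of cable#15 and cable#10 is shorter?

The relevant relations are cable#15 < cable#1; cable#1 < cable#5; cable#5 < cable#4; cable#4 < cable#3; cable#3 < cable#8; cable#8 < cable#10.
Together: cable#15 < cable#1 < cable#5 < cable#4 < cable#3 < cable#8 < cable#10.
So cable#15 < cable#10; cable#15 is the shorter of the two.

cable#15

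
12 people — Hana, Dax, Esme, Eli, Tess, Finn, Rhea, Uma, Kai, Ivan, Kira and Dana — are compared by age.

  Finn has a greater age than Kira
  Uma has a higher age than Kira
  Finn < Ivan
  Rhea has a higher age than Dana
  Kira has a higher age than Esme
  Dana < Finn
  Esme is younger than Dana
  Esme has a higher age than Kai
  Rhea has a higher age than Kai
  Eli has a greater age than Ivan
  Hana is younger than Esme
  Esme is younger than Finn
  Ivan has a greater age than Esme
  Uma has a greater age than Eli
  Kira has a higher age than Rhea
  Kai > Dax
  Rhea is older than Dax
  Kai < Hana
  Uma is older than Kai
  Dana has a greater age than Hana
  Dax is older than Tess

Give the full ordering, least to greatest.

Each adjacent pair is fixed by a given relation: Tess < Dax; Dax < Kai; Kai < Hana; Hana < Esme; Esme < Dana; Dana < Rhea; Rhea < Kira; Kira < Finn; Finn < Ivan; Ivan < Eli; Eli < Uma. Chaining them end to end gives the full order.

Tess < Dax < Kai < Hana < Esme < Dana < Rhea < Kira < Finn < Ivan < Eli < Uma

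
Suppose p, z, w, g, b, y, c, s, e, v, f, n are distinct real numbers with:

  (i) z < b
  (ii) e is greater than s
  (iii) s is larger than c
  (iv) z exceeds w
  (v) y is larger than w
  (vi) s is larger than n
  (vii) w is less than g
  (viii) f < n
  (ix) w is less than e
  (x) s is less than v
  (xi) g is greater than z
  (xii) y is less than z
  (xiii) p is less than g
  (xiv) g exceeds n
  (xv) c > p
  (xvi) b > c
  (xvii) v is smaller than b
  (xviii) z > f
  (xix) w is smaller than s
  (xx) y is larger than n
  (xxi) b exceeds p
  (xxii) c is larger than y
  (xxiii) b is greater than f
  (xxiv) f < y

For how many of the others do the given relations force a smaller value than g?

The elements the relations force below g are f, n, w, p, y, z — no chain reaches any other.
That is 6.

6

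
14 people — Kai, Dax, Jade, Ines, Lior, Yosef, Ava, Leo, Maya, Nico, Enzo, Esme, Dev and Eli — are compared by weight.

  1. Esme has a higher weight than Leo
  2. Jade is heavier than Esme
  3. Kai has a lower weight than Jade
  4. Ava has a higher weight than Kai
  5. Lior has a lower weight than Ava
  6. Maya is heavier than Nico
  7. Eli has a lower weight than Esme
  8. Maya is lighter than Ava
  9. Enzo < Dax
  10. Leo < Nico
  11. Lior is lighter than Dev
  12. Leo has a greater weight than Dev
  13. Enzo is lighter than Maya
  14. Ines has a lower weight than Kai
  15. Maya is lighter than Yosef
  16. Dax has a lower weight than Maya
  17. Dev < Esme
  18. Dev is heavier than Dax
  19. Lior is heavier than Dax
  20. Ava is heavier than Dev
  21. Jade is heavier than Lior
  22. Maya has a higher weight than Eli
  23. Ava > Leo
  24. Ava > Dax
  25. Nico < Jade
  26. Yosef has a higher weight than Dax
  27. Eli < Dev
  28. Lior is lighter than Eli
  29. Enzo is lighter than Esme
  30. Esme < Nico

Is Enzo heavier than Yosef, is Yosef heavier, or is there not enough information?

Yosef

Chaining the given relations: Enzo < Dax < Lior < Eli < Dev < Leo < Esme < Nico < Maya < Yosef.
So Yosef is heavier.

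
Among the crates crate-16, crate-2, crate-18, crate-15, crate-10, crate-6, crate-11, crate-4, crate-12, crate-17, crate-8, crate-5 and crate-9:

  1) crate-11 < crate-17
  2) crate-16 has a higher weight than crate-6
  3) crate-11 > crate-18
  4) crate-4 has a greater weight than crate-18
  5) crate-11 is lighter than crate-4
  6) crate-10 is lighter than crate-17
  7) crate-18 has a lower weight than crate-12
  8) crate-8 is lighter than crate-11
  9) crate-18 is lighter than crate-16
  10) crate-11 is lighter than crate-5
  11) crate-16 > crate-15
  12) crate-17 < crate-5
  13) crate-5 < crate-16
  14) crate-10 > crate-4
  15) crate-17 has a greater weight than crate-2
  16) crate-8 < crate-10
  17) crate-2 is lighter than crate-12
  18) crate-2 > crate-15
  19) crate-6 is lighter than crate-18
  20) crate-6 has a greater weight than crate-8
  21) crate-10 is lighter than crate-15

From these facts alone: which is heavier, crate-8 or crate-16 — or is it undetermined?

Link the given pairs in sequence: crate-8 < crate-6; crate-6 < crate-18; crate-18 < crate-11; crate-11 < crate-4; crate-4 < crate-10; crate-10 < crate-15; crate-15 < crate-2; crate-2 < crate-17; crate-17 < crate-5; crate-5 < crate-16.
Together: crate-8 < crate-6 < crate-18 < crate-11 < crate-4 < crate-10 < crate-15 < crate-2 < crate-17 < crate-5 < crate-16.
So crate-16 is heavier.

crate-16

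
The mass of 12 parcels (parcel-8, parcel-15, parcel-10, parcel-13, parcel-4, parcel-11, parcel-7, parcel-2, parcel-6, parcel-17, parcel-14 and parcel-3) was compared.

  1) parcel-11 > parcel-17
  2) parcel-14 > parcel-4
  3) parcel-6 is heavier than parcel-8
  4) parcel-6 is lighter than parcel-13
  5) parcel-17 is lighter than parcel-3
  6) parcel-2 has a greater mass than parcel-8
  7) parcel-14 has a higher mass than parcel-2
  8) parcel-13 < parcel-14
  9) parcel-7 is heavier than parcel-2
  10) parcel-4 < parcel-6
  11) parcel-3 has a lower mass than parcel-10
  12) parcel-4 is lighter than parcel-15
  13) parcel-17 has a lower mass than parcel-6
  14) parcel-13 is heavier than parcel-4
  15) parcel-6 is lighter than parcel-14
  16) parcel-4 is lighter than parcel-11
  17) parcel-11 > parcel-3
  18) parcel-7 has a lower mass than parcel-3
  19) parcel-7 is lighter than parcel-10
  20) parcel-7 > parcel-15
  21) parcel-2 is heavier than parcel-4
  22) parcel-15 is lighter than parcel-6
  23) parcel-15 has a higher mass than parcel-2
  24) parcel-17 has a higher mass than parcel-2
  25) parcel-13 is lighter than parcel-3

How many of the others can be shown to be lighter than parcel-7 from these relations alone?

4

From parcel-7 the given relations immediately reach parcel-2, parcel-15.
From those, parcel-8, parcel-4 — 4 in total.
No other element is forced below parcel-7 by the given relations, so the count is 4.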